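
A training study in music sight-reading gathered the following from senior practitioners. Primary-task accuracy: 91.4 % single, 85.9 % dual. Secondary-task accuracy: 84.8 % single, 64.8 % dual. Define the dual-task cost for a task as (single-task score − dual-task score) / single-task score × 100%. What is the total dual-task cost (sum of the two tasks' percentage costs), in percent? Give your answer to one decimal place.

Primary cost = (91.4 − 85.9) / 91.4 × 100% = 6.0175%.
Secondary cost = (84.8 − 64.8) / 84.8 × 100% = 23.5849%.
Total = 6.0175% + 23.5849% = 29.6024% ≈ 29.6%.

29.6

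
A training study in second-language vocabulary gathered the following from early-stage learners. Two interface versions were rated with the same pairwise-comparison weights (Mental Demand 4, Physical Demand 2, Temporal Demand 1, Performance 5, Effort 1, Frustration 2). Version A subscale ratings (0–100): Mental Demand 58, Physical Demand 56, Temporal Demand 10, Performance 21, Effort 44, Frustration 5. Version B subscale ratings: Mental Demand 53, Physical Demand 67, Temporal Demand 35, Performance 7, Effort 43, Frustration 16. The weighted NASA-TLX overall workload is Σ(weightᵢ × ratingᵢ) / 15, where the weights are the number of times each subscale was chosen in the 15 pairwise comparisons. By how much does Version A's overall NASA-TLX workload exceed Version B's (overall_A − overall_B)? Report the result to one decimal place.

1.5

Version A weighted sum = 4·58 + 2·56 + 1·10 + 5·21 + 1·44 + 2·5 = 232 + 112 + 10 + 105 + 44 + 10 = 513; overall_A = 513/15 = 34.2000.
Version B weighted sum = 4·53 + 2·67 + 1·35 + 5·7 + 1·43 + 2·16 = 212 + 134 + 35 + 35 + 43 + 32 = 491; overall_B = 491/15 = 32.7333.
Difference = 34.2000 − 32.7333 = 1.4667 ≈ 1.5.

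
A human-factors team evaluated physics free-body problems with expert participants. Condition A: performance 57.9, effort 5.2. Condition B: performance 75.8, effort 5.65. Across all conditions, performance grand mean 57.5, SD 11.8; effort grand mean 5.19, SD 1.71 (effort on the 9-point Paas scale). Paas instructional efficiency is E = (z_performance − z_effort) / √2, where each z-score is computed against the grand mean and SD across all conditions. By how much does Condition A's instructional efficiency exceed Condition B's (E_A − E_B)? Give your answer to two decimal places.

-0.89

Condition A: z_P = (57.9 − 57.5)/11.8 = 0.0339; z_E = (5.2 − 5.19)/1.71 = 0.0058; E_A = (0.0339 − 0.0058)/√2 = 0.0199.
Condition B: z_P = (75.8 − 57.5)/11.8 = 1.5508; z_E = (5.65 − 5.19)/1.71 = 0.2690; E_B = (1.5508 − 0.2690)/√2 = 0.9064.
E_A − E_B = 0.0199 − 0.9064 = -0.8865 ≈ -0.89.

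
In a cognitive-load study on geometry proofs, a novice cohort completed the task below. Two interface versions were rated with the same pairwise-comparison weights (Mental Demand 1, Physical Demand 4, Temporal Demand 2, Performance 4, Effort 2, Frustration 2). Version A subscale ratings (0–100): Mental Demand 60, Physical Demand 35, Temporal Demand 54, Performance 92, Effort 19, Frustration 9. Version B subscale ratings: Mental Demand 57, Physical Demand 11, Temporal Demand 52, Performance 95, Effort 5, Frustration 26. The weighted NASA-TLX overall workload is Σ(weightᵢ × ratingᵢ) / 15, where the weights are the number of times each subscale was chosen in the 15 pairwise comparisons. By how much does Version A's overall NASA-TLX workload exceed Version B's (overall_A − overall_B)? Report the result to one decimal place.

5.7

Version A weighted sum = 1·60 + 4·35 + 2·54 + 4·92 + 2·19 + 2·9 = 60 + 140 + 108 + 368 + 38 + 18 = 732; overall_A = 732/15 = 48.8000.
Version B weighted sum = 1·57 + 4·11 + 2·52 + 4·95 + 2·5 + 2·26 = 57 + 44 + 104 + 380 + 10 + 52 = 647; overall_B = 647/15 = 43.1333.
Difference = 48.8000 − 43.1333 = 5.6667 ≈ 5.7.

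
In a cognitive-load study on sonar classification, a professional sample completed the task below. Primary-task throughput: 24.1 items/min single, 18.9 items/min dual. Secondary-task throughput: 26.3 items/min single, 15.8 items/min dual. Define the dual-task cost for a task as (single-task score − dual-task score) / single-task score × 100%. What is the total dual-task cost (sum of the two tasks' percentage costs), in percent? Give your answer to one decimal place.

Primary cost = (24.1 − 18.9) / 24.1 × 100% = 21.5768%.
Secondary cost = (26.3 − 15.8) / 26.3 × 100% = 39.9240%.
Total = 21.5768% + 39.9240% = 61.5008% ≈ 61.5%.

61.5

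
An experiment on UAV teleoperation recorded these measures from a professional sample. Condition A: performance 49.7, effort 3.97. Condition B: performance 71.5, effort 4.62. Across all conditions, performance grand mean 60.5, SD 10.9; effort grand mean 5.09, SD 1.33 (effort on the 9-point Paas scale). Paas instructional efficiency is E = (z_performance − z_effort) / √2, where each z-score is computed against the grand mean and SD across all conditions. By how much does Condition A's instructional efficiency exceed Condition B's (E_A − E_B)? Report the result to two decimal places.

-1.07

Condition A: z_P = (49.7 − 60.5)/10.9 = -0.9908; z_E = (3.97 − 5.09)/1.33 = -0.8421; E_A = (-0.9908 − (-0.8421))/√2 = -0.1051.
Condition B: z_P = (71.5 − 60.5)/10.9 = 1.0092; z_E = (4.62 − 5.09)/1.33 = -0.3534; E_B = (1.0092 − (-0.3534))/√2 = 0.9635.
E_A − E_B = -0.1051 − 0.9635 = -1.0686 ≈ -1.07.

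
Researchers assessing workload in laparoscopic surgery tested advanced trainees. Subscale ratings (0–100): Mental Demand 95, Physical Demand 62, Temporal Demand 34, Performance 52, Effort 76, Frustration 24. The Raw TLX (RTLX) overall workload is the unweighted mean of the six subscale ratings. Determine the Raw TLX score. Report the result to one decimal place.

Sum of ratings = 95 + 62 + 34 + 52 + 76 + 24 = 343.
RTLX = 343 / 6 = 57.1667 ≈ 57.2.

57.2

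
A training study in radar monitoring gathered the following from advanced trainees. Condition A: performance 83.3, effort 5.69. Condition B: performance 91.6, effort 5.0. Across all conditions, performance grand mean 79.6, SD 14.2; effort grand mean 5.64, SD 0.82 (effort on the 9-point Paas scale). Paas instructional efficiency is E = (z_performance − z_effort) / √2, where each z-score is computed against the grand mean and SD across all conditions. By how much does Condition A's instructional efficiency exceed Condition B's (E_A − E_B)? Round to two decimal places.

Condition A: z_P = (83.3 − 79.6)/14.2 = 0.2606; z_E = (5.69 − 5.64)/0.82 = 0.0610; E_A = (0.2606 − 0.0610)/√2 = 0.1411.
Condition B: z_P = (91.6 − 79.6)/14.2 = 0.8451; z_E = (5.0 − 5.64)/0.82 = -0.7805; E_B = (0.8451 − (-0.7805))/√2 = 1.1495.
E_A − E_B = 0.1411 − 1.1495 = -1.0084 ≈ -1.01.

-1.01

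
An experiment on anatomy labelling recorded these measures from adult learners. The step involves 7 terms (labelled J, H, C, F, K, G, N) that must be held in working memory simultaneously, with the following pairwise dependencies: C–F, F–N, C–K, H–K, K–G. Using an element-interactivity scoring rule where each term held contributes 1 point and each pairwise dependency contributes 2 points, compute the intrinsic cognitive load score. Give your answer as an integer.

Count of terms held simultaneously: 7.
Count of pairwise dependencies listed: 5.
Element contribution: 7 × 1 = 7.
Interaction contribution: 5 × 2 = 10.
Intrinsic load = 7 + 10 = 17.

17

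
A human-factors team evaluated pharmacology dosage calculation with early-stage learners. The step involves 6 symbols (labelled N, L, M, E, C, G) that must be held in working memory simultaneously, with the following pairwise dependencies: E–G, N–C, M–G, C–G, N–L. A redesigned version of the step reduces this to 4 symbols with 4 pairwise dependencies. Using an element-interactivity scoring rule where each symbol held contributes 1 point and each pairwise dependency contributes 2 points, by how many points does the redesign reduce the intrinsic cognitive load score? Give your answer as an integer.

4

Original: 6 × 1 + 5 × 2 = 6 + 10 = 16.
Redesigned: 4 × 1 + 4 × 2 = 4 + 8 = 12.
Reduction = 16 − 12 = 4.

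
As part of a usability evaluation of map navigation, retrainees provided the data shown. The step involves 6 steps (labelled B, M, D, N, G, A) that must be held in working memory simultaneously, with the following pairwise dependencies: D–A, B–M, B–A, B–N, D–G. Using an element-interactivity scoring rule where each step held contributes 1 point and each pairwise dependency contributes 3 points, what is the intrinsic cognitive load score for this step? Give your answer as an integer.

21

Count of steps held simultaneously: 6.
Count of pairwise dependencies listed: 5.
Element contribution: 6 × 1 = 6.
Interaction contribution: 5 × 3 = 15.
Intrinsic load = 6 + 15 = 21.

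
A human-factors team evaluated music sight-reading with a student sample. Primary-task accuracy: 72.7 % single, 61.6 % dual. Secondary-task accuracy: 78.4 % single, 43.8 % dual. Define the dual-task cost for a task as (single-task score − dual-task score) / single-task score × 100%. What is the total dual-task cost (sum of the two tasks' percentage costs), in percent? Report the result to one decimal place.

59.4

Primary cost = (72.7 − 61.6) / 72.7 × 100% = 15.2682%.
Secondary cost = (78.4 − 43.8) / 78.4 × 100% = 44.1327%.
Total = 15.2682% + 44.1327% = 59.4009% ≈ 59.4%.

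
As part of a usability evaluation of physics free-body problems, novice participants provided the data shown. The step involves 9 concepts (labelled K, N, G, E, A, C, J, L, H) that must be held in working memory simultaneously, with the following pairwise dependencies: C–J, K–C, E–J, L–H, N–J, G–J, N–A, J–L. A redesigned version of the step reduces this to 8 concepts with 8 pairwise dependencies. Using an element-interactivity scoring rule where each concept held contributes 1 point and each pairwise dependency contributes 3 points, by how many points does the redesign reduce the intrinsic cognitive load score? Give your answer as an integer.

Original: 9 × 1 + 8 × 3 = 9 + 24 = 33.
Redesigned: 8 × 1 + 8 × 3 = 8 + 24 = 32.
Reduction = 33 − 32 = 1.

1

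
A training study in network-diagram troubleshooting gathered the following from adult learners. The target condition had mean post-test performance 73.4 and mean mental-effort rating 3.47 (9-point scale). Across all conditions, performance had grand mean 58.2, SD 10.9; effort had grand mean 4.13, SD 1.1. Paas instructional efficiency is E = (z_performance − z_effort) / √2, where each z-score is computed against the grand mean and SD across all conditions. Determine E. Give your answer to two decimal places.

1.41

z_performance = (73.4 − 58.2) / 10.9 = 15.2000 / 10.9 = 1.3945.
z_effort = (3.47 − 4.13) / 1.1 = -0.6600 / 1.1 = -0.6000.
z_P − z_E = 1.3945 − (-0.6000) = 1.9945.
E = 1.9945 / √2 = 1.9945 / 1.41421 = 1.4103 ≈ 1.41.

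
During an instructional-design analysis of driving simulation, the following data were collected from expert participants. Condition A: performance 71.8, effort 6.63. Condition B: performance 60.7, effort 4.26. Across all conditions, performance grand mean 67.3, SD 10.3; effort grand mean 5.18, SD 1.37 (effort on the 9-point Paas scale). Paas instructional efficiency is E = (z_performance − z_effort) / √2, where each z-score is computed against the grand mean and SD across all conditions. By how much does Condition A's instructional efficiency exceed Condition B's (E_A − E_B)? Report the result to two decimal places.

-0.46

Condition A: z_P = (71.8 − 67.3)/10.3 = 0.4369; z_E = (6.63 − 5.18)/1.37 = 1.0584; E_A = (0.4369 − 1.0584)/√2 = -0.4395.
Condition B: z_P = (60.7 − 67.3)/10.3 = -0.6408; z_E = (4.26 − 5.18)/1.37 = -0.6715; E_B = (-0.6408 − (-0.6715))/√2 = 0.0217.
E_A − E_B = -0.4395 − 0.0217 = -0.4612 ≈ -0.46.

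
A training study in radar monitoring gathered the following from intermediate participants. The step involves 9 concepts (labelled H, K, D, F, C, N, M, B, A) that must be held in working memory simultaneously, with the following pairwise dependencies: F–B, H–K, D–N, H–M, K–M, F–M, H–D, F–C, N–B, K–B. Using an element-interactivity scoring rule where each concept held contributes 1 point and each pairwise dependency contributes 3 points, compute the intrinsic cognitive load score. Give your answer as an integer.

Count of concepts held simultaneously: 9.
Count of pairwise dependencies listed: 10.
Element contribution: 9 × 1 = 9.
Interaction contribution: 10 × 3 = 30.
Intrinsic load = 9 + 30 = 39.

39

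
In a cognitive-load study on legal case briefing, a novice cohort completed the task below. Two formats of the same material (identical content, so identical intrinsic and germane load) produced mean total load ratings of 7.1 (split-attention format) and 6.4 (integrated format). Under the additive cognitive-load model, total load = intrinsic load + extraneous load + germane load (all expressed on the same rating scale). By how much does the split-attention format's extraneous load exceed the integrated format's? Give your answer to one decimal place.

Intrinsic and germane load are equal across formats, so the difference in total load equals the difference in extraneous load.
Extraneous-load difference = 7.1 − 6.4 = 0.7.

0.7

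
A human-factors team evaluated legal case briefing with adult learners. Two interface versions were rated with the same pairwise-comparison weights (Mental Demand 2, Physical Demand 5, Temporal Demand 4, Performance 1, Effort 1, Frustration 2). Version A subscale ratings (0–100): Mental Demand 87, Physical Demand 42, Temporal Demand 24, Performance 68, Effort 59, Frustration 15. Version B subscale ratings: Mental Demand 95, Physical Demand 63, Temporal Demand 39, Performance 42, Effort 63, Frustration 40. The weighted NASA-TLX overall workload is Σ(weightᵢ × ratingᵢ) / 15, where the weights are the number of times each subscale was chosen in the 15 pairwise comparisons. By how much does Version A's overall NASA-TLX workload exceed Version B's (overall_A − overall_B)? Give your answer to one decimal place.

-13.9

Version A weighted sum = 2·87 + 5·42 + 4·24 + 1·68 + 1·59 + 2·15 = 174 + 210 + 96 + 68 + 59 + 30 = 637; overall_A = 637/15 = 42.4667.
Version B weighted sum = 2·95 + 5·63 + 4·39 + 1·42 + 1·63 + 2·40 = 190 + 315 + 156 + 42 + 63 + 80 = 846; overall_B = 846/15 = 56.4000.
Difference = 42.4667 − 56.4000 = -13.9333 ≈ -13.9.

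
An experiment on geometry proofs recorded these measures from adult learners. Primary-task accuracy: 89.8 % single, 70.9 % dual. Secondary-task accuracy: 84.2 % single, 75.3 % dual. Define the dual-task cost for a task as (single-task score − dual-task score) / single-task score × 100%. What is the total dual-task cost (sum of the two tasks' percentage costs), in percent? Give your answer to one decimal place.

Primary cost = (89.8 − 70.9) / 89.8 × 100% = 21.0468%.
Secondary cost = (84.2 − 75.3) / 84.2 × 100% = 10.5701%.
Total = 21.0468% + 10.5701% = 31.6169% ≈ 31.6%.

31.6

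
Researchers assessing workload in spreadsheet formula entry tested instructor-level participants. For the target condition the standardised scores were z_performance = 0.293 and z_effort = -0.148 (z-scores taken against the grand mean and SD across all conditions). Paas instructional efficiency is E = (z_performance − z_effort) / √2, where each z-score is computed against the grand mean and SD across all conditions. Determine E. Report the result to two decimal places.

0.31

z_P − z_E = 0.293 − (-0.148) = 0.4410.
E = 0.4410 / √2 = 0.4410 / 1.41421 = 0.3118 ≈ 0.31.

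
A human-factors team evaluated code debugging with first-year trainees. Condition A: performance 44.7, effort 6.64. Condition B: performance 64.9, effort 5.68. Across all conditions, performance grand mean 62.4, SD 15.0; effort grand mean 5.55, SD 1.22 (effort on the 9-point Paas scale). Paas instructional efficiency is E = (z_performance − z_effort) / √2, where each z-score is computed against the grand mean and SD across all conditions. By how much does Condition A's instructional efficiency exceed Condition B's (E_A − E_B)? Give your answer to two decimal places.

Condition A: z_P = (44.7 − 62.4)/15.0 = -1.1800; z_E = (6.64 − 5.55)/1.22 = 0.8934; E_A = (-1.1800 − 0.8934)/√2 = -1.4661.
Condition B: z_P = (64.9 − 62.4)/15.0 = 0.1667; z_E = (5.68 − 5.55)/1.22 = 0.1066; E_B = (0.1667 − 0.1066)/√2 = 0.0425.
E_A − E_B = -1.4661 − 0.0425 = -1.5086 ≈ -1.51.

-1.51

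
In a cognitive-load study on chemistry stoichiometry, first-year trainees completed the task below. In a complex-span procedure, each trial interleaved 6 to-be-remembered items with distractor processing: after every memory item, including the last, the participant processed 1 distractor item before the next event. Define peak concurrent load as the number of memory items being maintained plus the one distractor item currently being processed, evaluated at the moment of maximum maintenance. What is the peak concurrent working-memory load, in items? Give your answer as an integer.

7

Maintenance is greatest during the distractor(s) after memory item 6: all 6 memory items are being held.
One distractor item is concurrently being processed.
Peak concurrent load = 6 + 1 = 7 items.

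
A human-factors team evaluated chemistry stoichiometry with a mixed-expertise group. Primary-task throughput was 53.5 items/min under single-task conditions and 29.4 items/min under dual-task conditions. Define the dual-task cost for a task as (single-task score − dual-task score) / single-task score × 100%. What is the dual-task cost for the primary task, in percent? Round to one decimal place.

45.0

Cost = (53.5 − 29.4) / 53.5 × 100%
     = 24.1000 / 53.5 × 100% = 45.0467%.
≈ 45.0%.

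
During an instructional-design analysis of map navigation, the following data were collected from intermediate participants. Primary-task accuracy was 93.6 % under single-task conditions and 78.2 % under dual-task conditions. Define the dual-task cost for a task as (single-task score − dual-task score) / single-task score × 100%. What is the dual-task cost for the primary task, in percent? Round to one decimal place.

Cost = (93.6 − 78.2) / 93.6 × 100%
     = 15.4000 / 93.6 × 100% = 16.4530%.
≈ 16.5%.

16.5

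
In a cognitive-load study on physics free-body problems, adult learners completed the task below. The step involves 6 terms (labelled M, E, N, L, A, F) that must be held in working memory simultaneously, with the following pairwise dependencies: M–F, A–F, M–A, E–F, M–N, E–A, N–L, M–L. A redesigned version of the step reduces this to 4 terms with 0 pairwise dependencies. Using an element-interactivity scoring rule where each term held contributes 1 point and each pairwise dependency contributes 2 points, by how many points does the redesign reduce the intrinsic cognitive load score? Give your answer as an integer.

Original: 6 × 1 + 8 × 2 = 6 + 16 = 22.
Redesigned: 4 × 1 + 0 × 2 = 4 + 0 = 4.
Reduction = 22 − 4 = 18.

18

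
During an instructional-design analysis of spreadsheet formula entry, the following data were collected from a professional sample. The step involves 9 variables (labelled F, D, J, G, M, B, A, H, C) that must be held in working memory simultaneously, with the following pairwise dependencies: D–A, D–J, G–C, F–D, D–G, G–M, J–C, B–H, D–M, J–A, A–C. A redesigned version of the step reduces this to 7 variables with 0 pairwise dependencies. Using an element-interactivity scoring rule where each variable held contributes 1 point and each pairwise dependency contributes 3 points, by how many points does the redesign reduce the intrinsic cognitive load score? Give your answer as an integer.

35

Original: 9 × 1 + 11 × 3 = 9 + 33 = 42.
Redesigned: 7 × 1 + 0 × 3 = 7 + 0 = 7.
Reduction = 42 − 7 = 35.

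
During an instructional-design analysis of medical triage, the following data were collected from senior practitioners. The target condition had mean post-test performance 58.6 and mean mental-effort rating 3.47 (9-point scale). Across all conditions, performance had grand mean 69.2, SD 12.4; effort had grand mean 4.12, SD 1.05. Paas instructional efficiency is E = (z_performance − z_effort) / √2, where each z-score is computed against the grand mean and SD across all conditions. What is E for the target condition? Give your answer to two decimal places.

-0.17

z_performance = (58.6 − 69.2) / 12.4 = -10.6000 / 12.4 = -0.8548.
z_effort = (3.47 − 4.12) / 1.05 = -0.6500 / 1.05 = -0.6190.
z_P − z_E = -0.8548 − (-0.6190) = -0.2358.
E = -0.2358 / √2 = -0.2358 / 1.41421 = -0.1667 ≈ -0.17.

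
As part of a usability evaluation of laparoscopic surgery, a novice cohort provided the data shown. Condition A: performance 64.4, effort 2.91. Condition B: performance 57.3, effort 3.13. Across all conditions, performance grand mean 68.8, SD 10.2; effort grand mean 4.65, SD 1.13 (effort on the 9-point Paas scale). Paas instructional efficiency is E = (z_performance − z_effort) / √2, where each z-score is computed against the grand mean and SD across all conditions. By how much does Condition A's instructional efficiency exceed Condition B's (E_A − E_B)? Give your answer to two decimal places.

0.63

Condition A: z_P = (64.4 − 68.8)/10.2 = -0.4314; z_E = (2.91 − 4.65)/1.13 = -1.5398; E_A = (-0.4314 − (-1.5398))/√2 = 0.7838.
Condition B: z_P = (57.3 − 68.8)/10.2 = -1.1275; z_E = (3.13 − 4.65)/1.13 = -1.3451; E_B = (-1.1275 − (-1.3451))/√2 = 0.1539.
E_A − E_B = 0.7838 − 0.1539 = 0.6299 ≈ 0.63.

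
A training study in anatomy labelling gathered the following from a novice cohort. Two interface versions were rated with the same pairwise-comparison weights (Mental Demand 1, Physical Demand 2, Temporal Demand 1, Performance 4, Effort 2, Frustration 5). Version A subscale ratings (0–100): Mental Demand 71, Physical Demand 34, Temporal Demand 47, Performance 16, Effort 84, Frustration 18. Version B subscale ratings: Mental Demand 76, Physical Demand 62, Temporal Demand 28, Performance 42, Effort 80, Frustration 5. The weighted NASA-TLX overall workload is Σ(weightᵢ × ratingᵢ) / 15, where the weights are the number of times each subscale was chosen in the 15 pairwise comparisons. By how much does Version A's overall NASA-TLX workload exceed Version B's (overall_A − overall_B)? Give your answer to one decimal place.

-4.9

Version A weighted sum = 1·71 + 2·34 + 1·47 + 4·16 + 2·84 + 5·18 = 71 + 68 + 47 + 64 + 168 + 90 = 508; overall_A = 508/15 = 33.8667.
Version B weighted sum = 1·76 + 2·62 + 1·28 + 4·42 + 2·80 + 5·5 = 76 + 124 + 28 + 168 + 160 + 25 = 581; overall_B = 581/15 = 38.7333.
Difference = 33.8667 − 38.7333 = -4.8666 ≈ -4.9.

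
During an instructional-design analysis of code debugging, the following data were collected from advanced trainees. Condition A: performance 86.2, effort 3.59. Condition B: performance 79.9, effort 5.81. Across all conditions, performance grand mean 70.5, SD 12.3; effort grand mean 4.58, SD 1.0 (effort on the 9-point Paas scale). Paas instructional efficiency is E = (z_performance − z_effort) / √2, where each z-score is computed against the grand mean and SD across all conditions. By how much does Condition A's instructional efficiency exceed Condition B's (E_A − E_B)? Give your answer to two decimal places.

1.93

Condition A: z_P = (86.2 − 70.5)/12.3 = 1.2764; z_E = (3.59 − 4.58)/1.0 = -0.9900; E_A = (1.2764 − (-0.9900))/√2 = 1.6026.
Condition B: z_P = (79.9 − 70.5)/12.3 = 0.7642; z_E = (5.81 − 4.58)/1.0 = 1.2300; E_B = (0.7642 − 1.2300)/√2 = -0.3294.
E_A − E_B = 1.6026 − (-0.3294) = 1.9320 ≈ 1.93.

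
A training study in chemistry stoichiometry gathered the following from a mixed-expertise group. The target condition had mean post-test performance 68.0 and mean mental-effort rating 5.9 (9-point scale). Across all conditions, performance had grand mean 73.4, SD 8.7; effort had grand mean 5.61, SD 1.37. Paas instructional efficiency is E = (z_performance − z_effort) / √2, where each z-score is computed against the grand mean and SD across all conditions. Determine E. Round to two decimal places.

-0.59

z_performance = (68.0 − 73.4) / 8.7 = -5.4000 / 8.7 = -0.6207.
z_effort = (5.9 − 5.61) / 1.37 = 0.2900 / 1.37 = 0.2117.
z_P − z_E = -0.6207 − 0.2117 = -0.8324.
E = -0.8324 / √2 = -0.8324 / 1.41421 = -0.5886 ≈ -0.59.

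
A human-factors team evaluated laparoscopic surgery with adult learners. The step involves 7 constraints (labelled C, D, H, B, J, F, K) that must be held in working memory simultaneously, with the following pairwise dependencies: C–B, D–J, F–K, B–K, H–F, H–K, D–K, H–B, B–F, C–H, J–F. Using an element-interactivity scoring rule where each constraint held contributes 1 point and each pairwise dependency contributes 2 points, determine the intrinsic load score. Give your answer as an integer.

Count of constraints held simultaneously: 7.
Count of pairwise dependencies listed: 11.
Element contribution: 7 × 1 = 7.
Interaction contribution: 11 × 2 = 22.
Intrinsic load = 7 + 22 = 29.

29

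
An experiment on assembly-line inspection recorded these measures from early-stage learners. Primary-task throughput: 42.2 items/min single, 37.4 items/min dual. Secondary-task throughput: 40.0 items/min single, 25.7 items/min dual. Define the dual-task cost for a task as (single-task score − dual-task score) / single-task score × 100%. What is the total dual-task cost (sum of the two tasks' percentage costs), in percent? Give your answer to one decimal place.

47.1

Primary cost = (42.2 − 37.4) / 42.2 × 100% = 11.3744%.
Secondary cost = (40.0 − 25.7) / 40.0 × 100% = 35.7500%.
Total = 11.3744% + 35.7500% = 47.1244% ≈ 47.1%.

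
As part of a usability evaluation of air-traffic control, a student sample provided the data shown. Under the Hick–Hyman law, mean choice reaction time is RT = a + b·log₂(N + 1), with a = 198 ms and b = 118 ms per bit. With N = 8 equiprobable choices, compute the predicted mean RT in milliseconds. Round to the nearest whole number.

572

log₂(8 + 1) = log₂(9) = 3.1699.
RT = 198 + 118 × 3.1699 = 198 + 374.0482 = 572.0482 ms.
≈ 572 ms.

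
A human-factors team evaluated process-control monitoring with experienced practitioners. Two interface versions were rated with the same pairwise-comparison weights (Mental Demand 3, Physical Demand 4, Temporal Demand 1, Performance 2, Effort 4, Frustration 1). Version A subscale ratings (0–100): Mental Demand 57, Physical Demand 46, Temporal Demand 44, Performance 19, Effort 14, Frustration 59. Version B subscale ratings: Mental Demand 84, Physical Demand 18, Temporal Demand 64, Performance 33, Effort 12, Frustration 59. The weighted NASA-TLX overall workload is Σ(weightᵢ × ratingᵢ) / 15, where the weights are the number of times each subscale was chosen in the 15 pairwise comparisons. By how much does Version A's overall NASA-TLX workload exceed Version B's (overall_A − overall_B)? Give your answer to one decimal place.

-0.6

Version A weighted sum = 3·57 + 4·46 + 1·44 + 2·19 + 4·14 + 1·59 = 171 + 184 + 44 + 38 + 56 + 59 = 552; overall_A = 552/15 = 36.8000.
Version B weighted sum = 3·84 + 4·18 + 1·64 + 2·33 + 4·12 + 1·59 = 252 + 72 + 64 + 66 + 48 + 59 = 561; overall_B = 561/15 = 37.4000.
Difference = 36.8000 − 37.4000 = -0.6000 ≈ -0.6.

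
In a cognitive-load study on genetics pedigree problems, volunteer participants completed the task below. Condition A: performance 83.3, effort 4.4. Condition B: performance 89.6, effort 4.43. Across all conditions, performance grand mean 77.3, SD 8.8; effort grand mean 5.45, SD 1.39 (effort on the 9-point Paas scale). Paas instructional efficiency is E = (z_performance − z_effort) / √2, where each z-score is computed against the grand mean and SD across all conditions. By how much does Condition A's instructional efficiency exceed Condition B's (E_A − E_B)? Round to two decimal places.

-0.49

Condition A: z_P = (83.3 − 77.3)/8.8 = 0.6818; z_E = (4.4 − 5.45)/1.39 = -0.7554; E_A = (0.6818 − (-0.7554))/√2 = 1.0163.
Condition B: z_P = (89.6 − 77.3)/8.8 = 1.3977; z_E = (4.43 − 5.45)/1.39 = -0.7338; E_B = (1.3977 − (-0.7338))/√2 = 1.5072.
E_A − E_B = 1.0163 − 1.5072 = -0.4909 ≈ -0.49.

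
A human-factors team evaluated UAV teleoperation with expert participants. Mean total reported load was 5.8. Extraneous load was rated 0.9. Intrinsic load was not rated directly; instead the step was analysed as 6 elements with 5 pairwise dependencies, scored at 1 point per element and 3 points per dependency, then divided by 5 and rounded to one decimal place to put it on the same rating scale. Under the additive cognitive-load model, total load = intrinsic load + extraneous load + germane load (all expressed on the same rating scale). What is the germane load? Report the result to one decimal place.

Intrinsic (element-interactivity): (6 × 1 + 5 × 3) / 5 = 21 / 5 = 4.2000 → 4.2.
germane load = total − intrinsic − extraneous
             = 5.8 − 4.2 − 0.9 = 0.7.

0.7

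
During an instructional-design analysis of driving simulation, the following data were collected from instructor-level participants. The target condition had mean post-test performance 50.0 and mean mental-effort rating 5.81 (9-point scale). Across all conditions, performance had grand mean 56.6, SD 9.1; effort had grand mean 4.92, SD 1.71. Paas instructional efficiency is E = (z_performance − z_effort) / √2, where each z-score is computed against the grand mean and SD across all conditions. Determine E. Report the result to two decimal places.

-0.88

z_performance = (50.0 − 56.6) / 9.1 = -6.6000 / 9.1 = -0.7253.
z_effort = (5.81 − 4.92) / 1.71 = 0.8900 / 1.71 = 0.5205.
z_P − z_E = -0.7253 − 0.5205 = -1.2458.
E = -1.2458 / √2 = -1.2458 / 1.41421 = -0.8809 ≈ -0.88.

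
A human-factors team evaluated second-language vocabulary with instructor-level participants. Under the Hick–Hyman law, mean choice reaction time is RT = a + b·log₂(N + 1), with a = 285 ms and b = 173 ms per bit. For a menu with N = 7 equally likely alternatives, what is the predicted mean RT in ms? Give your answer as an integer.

804

log₂(7 + 1) = log₂(8) = 3.0000.
RT = 285 + 173 × 3.0000 = 285 + 519.0000 = 804.0000 ms.
≈ 804 ms.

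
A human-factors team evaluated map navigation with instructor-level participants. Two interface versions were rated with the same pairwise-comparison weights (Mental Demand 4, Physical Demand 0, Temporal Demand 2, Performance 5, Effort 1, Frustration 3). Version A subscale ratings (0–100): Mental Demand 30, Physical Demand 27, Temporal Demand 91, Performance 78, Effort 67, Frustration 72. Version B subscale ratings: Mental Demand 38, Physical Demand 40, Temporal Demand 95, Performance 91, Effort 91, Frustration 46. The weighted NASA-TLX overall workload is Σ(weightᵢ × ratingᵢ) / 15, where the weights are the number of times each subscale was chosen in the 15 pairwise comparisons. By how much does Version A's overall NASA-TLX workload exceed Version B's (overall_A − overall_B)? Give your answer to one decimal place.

Version A weighted sum = 4·30 + 0·27 + 2·91 + 5·78 + 1·67 + 3·72 = 120 + 0 + 182 + 390 + 67 + 216 = 975; overall_A = 975/15 = 65.0000.
Version B weighted sum = 4·38 + 0·40 + 2·95 + 5·91 + 1·91 + 3·46 = 152 + 0 + 190 + 455 + 91 + 138 = 1026; overall_B = 1026/15 = 68.4000.
Difference = 65.0000 − 68.4000 = -3.4000 ≈ -3.4.

-3.4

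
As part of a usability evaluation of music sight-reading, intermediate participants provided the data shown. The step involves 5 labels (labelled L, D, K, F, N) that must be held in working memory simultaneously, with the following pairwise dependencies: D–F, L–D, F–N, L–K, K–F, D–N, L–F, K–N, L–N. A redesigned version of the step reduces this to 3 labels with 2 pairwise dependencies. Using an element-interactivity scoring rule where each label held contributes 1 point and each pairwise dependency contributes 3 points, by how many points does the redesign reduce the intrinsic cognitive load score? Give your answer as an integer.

Original: 5 × 1 + 9 × 3 = 5 + 27 = 32.
Redesigned: 3 × 1 + 2 × 3 = 3 + 6 = 9.
Reduction = 32 − 9 = 23.

23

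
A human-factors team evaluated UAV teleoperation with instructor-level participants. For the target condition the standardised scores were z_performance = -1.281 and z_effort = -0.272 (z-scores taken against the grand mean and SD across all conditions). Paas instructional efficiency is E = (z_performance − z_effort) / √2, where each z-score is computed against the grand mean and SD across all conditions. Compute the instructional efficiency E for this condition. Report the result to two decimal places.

-0.71

z_P − z_E = -1.281 − (-0.272) = -1.0090.
E = -1.0090 / √2 = -1.0090 / 1.41421 = -0.7135 ≈ -0.71.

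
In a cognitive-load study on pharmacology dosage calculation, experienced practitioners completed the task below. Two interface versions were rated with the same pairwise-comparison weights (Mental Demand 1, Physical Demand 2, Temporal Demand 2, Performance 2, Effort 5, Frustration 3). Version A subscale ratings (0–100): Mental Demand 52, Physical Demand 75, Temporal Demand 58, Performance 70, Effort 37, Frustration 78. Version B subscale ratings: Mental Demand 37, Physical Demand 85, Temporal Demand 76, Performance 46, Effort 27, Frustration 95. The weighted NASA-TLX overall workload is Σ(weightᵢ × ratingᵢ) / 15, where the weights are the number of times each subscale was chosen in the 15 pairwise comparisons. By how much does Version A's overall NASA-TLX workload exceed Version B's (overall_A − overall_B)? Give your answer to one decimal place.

0.4

Version A weighted sum = 1·52 + 2·75 + 2·58 + 2·70 + 5·37 + 3·78 = 52 + 150 + 116 + 140 + 185 + 234 = 877; overall_A = 877/15 = 58.4667.
Version B weighted sum = 1·37 + 2·85 + 2·76 + 2·46 + 5·27 + 3·95 = 37 + 170 + 152 + 92 + 135 + 285 = 871; overall_B = 871/15 = 58.0667.
Difference = 58.4667 − 58.0667 = 0.4000 ≈ 0.4.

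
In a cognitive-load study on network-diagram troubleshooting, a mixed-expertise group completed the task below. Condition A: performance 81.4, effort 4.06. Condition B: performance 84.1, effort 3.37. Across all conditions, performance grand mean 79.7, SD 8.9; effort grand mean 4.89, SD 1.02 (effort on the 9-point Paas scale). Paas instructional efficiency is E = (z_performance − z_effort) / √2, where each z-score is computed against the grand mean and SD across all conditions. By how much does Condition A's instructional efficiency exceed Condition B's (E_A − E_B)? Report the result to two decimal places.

Condition A: z_P = (81.4 − 79.7)/8.9 = 0.1910; z_E = (4.06 − 4.89)/1.02 = -0.8137; E_A = (0.1910 − (-0.8137))/√2 = 0.7104.
Condition B: z_P = (84.1 − 79.7)/8.9 = 0.4944; z_E = (3.37 − 4.89)/1.02 = -1.4902; E_B = (0.4944 − (-1.4902))/√2 = 1.4033.
E_A − E_B = 0.7104 − 1.4033 = -0.6929 ≈ -0.69.

-0.69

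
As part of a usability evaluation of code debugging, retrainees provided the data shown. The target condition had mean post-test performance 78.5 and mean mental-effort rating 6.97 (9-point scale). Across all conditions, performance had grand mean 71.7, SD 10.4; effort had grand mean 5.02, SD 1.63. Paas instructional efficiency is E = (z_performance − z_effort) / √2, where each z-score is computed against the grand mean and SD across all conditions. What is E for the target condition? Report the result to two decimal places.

z_performance = (78.5 − 71.7) / 10.4 = 6.8000 / 10.4 = 0.6538.
z_effort = (6.97 − 5.02) / 1.63 = 1.9500 / 1.63 = 1.1963.
z_P − z_E = 0.6538 − 1.1963 = -0.5425.
E = -0.5425 / √2 = -0.5425 / 1.41421 = -0.3836 ≈ -0.38.

-0.38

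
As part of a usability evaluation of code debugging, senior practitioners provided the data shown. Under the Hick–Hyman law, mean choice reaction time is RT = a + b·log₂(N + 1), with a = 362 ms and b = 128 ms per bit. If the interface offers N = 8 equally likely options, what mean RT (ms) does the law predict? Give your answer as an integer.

768

log₂(8 + 1) = log₂(9) = 3.1699.
RT = 362 + 128 × 3.1699 = 362 + 405.7472 = 767.7472 ms.
≈ 768 ms.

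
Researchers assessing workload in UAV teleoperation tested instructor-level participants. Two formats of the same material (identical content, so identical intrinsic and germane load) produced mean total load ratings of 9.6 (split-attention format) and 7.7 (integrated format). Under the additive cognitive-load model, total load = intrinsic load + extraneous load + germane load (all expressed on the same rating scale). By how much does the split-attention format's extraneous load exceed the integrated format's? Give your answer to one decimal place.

Intrinsic and germane load are equal across formats, so the difference in total load equals the difference in extraneous load.
Extraneous-load difference = 9.6 − 7.7 = 1.9.

1.9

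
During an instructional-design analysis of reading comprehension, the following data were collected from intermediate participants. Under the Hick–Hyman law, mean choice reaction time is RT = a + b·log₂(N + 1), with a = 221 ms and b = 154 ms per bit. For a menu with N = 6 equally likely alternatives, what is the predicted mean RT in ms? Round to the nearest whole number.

653

log₂(6 + 1) = log₂(7) = 2.8074.
RT = 221 + 154 × 2.8074 = 221 + 432.3396 = 653.3396 ms.
≈ 653 ms.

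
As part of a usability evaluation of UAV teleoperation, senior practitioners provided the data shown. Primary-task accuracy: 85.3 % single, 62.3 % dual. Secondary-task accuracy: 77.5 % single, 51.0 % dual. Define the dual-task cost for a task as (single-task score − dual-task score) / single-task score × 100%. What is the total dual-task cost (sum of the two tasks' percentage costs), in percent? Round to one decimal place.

Primary cost = (85.3 − 62.3) / 85.3 × 100% = 26.9637%.
Secondary cost = (77.5 − 51.0) / 77.5 × 100% = 34.1935%.
Total = 26.9637% + 34.1935% = 61.1572% ≈ 61.2%.

61.2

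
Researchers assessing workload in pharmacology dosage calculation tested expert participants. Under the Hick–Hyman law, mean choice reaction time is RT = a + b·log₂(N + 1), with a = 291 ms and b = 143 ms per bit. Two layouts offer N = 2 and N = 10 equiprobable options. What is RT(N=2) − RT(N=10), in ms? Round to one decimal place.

-268.0

RT(2) = 291 + 143·log₂(3) = 291 + 143·1.5850 = 517.6550 ms.
RT(10) = 291 + 143·log₂(11) = 291 + 143·3.4594 = 785.6942 ms.
Difference = 517.6550 − 785.6942 = -268.0392 ≈ -268.0 ms.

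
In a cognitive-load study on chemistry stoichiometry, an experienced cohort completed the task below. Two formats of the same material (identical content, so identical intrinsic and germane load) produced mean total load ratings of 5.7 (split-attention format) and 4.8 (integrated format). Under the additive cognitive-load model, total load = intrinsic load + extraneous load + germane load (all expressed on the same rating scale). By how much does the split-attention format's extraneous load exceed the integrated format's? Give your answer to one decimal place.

Intrinsic and germane load are equal across formats, so the difference in total load equals the difference in extraneous load.
Extraneous-load difference = 5.7 − 4.8 = 0.9.

0.9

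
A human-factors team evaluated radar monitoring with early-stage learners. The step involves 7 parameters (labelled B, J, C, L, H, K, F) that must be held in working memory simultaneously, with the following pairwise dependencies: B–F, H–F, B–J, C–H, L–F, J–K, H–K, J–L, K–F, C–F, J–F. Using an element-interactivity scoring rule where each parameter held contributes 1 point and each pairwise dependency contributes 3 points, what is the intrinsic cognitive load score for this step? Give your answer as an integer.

40

Count of parameters held simultaneously: 7.
Count of pairwise dependencies listed: 11.
Element contribution: 7 × 1 = 7.
Interaction contribution: 11 × 3 = 33.
Intrinsic load = 7 + 33 = 40.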